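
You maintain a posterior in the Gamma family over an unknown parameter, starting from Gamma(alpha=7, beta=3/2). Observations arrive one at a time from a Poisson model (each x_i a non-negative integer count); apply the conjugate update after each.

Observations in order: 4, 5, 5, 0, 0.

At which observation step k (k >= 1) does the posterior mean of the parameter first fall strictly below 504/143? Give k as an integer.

k = 5

obs 1: x=4 → posterior Gamma(11, 5/2)
obs 2: x=5 → posterior Gamma(16, 7/2)
obs 3: x=5 → posterior Gamma(21, 9/2)
obs 4: x=0 → posterior Gamma(21, 11/2)
obs 5: x=0 → posterior Gamma(21, 13/2)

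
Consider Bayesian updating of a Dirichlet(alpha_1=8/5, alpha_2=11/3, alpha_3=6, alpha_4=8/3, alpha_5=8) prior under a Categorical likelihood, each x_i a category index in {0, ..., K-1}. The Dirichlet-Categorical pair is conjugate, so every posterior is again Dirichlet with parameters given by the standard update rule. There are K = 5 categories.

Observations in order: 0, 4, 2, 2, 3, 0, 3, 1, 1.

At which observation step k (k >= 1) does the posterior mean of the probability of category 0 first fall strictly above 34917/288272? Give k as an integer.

k = 6

obs 1: x=0 → posterior Dirichlet(13/5, 11/3, 6, 8/3, 8)
obs 2: x=4 → posterior Dirichlet(13/5, 11/3, 6, 8/3, 9)
obs 3: x=2 → posterior Dirichlet(13/5, 11/3, 7, 8/3, 9)
obs 4: x=2 → posterior Dirichlet(13/5, 11/3, 8, 8/3, 9)
obs 5: x=3 → posterior Dirichlet(13/5, 11/3, 8, 11/3, 9)
obs 6: x=0 → posterior Dirichlet(18/5, 11/3, 8, 11/3, 9)
obs 7: x=3 → posterior Dirichlet(18/5, 11/3, 8, 14/3, 9)
obs 8: x=1 → posterior Dirichlet(18/5, 14/3, 8, 14/3, 9)
obs 9: x=1 → posterior Dirichlet(18/5, 17/3, 8, 14/3, 9)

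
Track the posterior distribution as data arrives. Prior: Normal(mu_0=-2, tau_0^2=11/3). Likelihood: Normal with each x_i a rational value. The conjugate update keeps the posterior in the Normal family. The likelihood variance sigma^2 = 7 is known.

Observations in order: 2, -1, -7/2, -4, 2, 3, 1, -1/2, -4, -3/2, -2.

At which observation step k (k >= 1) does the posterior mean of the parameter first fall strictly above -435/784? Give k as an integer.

obs 1: x=2 → posterior Normal(-5/8, 77/32)
obs 2: x=-1 → posterior Normal(-31/43, 77/43)
obs 3: x=-7/2 → posterior Normal(-139/108, 77/54)
obs 4: x=-4 → posterior Normal(-227/130, 77/65)
obs 5: x=2 → posterior Normal(-183/152, 77/76)
obs 6: x=3 → posterior Normal(-39/58, 77/87)
obs 7: x=1 → posterior Normal(-95/196, 11/14)
obs 8: x=-1/2 → posterior Normal(-53/109, 77/109)
obs 9: x=-4 → posterior Normal(-97/120, 77/120)
obs 10: x=-3/2 → posterior Normal(-227/262, 77/131)
obs 11: x=-2 → posterior Normal(-271/284, 77/142)

k = 7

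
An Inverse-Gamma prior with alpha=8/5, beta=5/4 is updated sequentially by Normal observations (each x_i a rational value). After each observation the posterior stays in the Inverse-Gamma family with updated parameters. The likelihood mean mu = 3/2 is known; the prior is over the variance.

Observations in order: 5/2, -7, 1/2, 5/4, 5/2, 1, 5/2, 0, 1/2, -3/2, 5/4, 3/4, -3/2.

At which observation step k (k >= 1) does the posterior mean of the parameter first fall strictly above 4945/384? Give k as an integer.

obs 1: x=5/2 → posterior Inverse-Gamma(21/10, 7/4)
obs 2: x=-7 → posterior Inverse-Gamma(13/5, 303/8)
obs 3: x=1/2 → posterior Inverse-Gamma(31/10, 307/8)
obs 4: x=5/4 → posterior Inverse-Gamma(18/5, 1229/32)
obs 5: x=5/2 → posterior Inverse-Gamma(41/10, 1245/32)
obs 6: x=1 → posterior Inverse-Gamma(23/5, 1249/32)
obs 7: x=5/2 → posterior Inverse-Gamma(51/10, 1265/32)
obs 8: x=0 → posterior Inverse-Gamma(28/5, 1301/32)
obs 9: x=1/2 → posterior Inverse-Gamma(61/10, 1317/32)
obs 10: x=-3/2 → posterior Inverse-Gamma(33/5, 1461/32)
obs 11: x=5/4 → posterior Inverse-Gamma(71/10, 731/16)
obs 12: x=3/4 → posterior Inverse-Gamma(38/5, 1471/32)
obs 13: x=-3/2 → posterior Inverse-Gamma(81/10, 1615/32)

k = 2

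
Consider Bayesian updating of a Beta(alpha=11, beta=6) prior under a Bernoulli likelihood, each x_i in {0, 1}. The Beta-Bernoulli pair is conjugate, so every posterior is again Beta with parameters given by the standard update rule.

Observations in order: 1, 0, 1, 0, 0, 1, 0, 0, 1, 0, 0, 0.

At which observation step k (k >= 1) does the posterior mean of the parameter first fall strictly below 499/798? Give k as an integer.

obs 1: x=1 → posterior Beta(12, 6)
obs 2: x=0 → posterior Beta(12, 7)
obs 3: x=1 → posterior Beta(13, 7)
obs 4: x=0 → posterior Beta(13, 8)
obs 5: x=0 → posterior Beta(13, 9)
obs 6: x=1 → posterior Beta(14, 9)
obs 7: x=0 → posterior Beta(14, 10)
obs 8: x=0 → posterior Beta(14, 11)
obs 9: x=1 → posterior Beta(15, 11)
obs 10: x=0 → posterior Beta(15, 12)
obs 11: x=0 → posterior Beta(15, 13)
obs 12: x=0 → posterior Beta(15, 14)

k = 4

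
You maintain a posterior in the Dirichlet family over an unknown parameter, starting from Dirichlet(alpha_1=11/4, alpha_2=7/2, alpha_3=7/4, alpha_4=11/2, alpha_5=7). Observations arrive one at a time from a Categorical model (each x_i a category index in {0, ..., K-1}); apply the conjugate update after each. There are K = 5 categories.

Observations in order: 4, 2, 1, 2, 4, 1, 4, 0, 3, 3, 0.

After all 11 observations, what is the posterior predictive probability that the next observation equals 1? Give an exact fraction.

obs 1: x=4 → posterior Dirichlet(11/4, 7/2, 7/4, 11/2, 8)
obs 2: x=2 → posterior Dirichlet(11/4, 7/2, 11/4, 11/2, 8)
obs 3: x=1 → posterior Dirichlet(11/4, 9/2, 11/4, 11/2, 8)
obs 4: x=2 → posterior Dirichlet(11/4, 9/2, 15/4, 11/2, 8)
obs 5: x=4 → posterior Dirichlet(11/4, 9/2, 15/4, 11/2, 9)
obs 6: x=1 → posterior Dirichlet(11/4, 11/2, 15/4, 11/2, 9)
obs 7: x=4 → posterior Dirichlet(11/4, 11/2, 15/4, 11/2, 10)
obs 8: x=0 → posterior Dirichlet(15/4, 11/2, 15/4, 11/2, 10)
obs 9: x=3 → posterior Dirichlet(15/4, 11/2, 15/4, 13/2, 10)
obs 10: x=3 → posterior Dirichlet(15/4, 11/2, 15/4, 15/2, 10)
obs 11: x=0 → posterior Dirichlet(19/4, 11/2, 15/4, 15/2, 10)

11/63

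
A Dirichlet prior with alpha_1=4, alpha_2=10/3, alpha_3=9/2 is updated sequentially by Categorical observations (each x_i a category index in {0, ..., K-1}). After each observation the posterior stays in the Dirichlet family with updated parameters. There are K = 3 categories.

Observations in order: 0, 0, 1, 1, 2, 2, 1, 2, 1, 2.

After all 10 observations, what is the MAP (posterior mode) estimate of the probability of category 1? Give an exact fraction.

obs 1: x=0 → posterior Dirichlet(5, 10/3, 9/2)
obs 2: x=0 → posterior Dirichlet(6, 10/3, 9/2)
obs 3: x=1 → posterior Dirichlet(6, 13/3, 9/2)
obs 4: x=1 → posterior Dirichlet(6, 16/3, 9/2)
obs 5: x=2 → posterior Dirichlet(6, 16/3, 11/2)
obs 6: x=2 → posterior Dirichlet(6, 16/3, 13/2)
obs 7: x=1 → posterior Dirichlet(6, 19/3, 13/2)
obs 8: x=2 → posterior Dirichlet(6, 19/3, 15/2)
obs 9: x=1 → posterior Dirichlet(6, 22/3, 15/2)
obs 10: x=2 → posterior Dirichlet(6, 22/3, 17/2)

38/113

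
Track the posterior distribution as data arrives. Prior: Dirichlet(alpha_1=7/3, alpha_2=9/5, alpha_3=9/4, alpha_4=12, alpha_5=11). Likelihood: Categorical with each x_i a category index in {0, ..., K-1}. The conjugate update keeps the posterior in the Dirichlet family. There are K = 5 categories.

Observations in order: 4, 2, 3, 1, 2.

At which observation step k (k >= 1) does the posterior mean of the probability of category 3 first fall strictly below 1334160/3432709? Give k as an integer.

obs 1: x=4 → posterior Dirichlet(7/3, 9/5, 9/4, 12, 12)
obs 2: x=2 → posterior Dirichlet(7/3, 9/5, 13/4, 12, 12)
obs 3: x=3 → posterior Dirichlet(7/3, 9/5, 13/4, 13, 12)
obs 4: x=1 → posterior Dirichlet(7/3, 14/5, 13/4, 13, 12)
obs 5: x=2 → posterior Dirichlet(7/3, 14/5, 17/4, 13, 12)

k = 2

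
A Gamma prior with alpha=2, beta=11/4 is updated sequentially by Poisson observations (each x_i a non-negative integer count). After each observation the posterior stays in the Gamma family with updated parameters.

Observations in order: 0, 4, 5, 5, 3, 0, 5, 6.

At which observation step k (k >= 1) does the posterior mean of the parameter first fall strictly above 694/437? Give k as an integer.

k = 3

obs 1: x=0 → posterior Gamma(2, 15/4)
obs 2: x=4 → posterior Gamma(6, 19/4)
obs 3: x=5 → posterior Gamma(11, 23/4)
obs 4: x=5 → posterior Gamma(16, 27/4)
obs 5: x=3 → posterior Gamma(19, 31/4)
obs 6: x=0 → posterior Gamma(19, 35/4)
obs 7: x=5 → posterior Gamma(24, 39/4)
obs 8: x=6 → posterior Gamma(30, 43/4)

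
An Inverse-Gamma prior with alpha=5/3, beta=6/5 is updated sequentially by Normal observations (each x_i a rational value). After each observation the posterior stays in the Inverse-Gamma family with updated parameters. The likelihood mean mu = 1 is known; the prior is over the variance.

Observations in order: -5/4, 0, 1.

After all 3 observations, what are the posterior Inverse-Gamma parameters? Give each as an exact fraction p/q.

obs 1: x=-5/4 → posterior Inverse-Gamma(13/6, 597/160)
obs 2: x=0 → posterior Inverse-Gamma(8/3, 677/160)
obs 3: x=1 → posterior Inverse-Gamma(19/6, 677/160)

alpha=19/6, beta=677/160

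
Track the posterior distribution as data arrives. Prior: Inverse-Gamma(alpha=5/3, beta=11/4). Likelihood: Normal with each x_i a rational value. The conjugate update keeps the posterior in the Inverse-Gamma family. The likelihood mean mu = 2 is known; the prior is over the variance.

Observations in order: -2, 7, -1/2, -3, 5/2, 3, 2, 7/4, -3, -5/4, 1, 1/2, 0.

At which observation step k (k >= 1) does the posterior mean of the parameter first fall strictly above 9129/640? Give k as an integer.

k = 4

obs 1: x=-2 → posterior Inverse-Gamma(13/6, 43/4)
obs 2: x=7 → posterior Inverse-Gamma(8/3, 93/4)
obs 3: x=-1/2 → posterior Inverse-Gamma(19/6, 211/8)
obs 4: x=-3 → posterior Inverse-Gamma(11/3, 311/8)
obs 5: x=5/2 → posterior Inverse-Gamma(25/6, 39)
obs 6: x=3 → posterior Inverse-Gamma(14/3, 79/2)
obs 7: x=2 → posterior Inverse-Gamma(31/6, 79/2)
obs 8: x=7/4 → posterior Inverse-Gamma(17/3, 1265/32)
obs 9: x=-3 → posterior Inverse-Gamma(37/6, 1665/32)
obs 10: x=-5/4 → posterior Inverse-Gamma(20/3, 917/16)
obs 11: x=1 → posterior Inverse-Gamma(43/6, 925/16)
obs 12: x=1/2 → posterior Inverse-Gamma(23/3, 943/16)
obs 13: x=0 → posterior Inverse-Gamma(49/6, 975/16)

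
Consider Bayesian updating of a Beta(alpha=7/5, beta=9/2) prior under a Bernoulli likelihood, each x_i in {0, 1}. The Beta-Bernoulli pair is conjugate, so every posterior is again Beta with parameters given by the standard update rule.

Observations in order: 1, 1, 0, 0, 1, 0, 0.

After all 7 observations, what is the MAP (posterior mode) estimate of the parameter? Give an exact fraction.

obs 1: x=1 → posterior Beta(12/5, 9/2)
obs 2: x=1 → posterior Beta(17/5, 9/2)
obs 3: x=0 → posterior Beta(17/5, 11/2)
obs 4: x=0 → posterior Beta(17/5, 13/2)
obs 5: x=1 → posterior Beta(22/5, 13/2)
obs 6: x=0 → posterior Beta(22/5, 15/2)
obs 7: x=0 → posterior Beta(22/5, 17/2)

34/109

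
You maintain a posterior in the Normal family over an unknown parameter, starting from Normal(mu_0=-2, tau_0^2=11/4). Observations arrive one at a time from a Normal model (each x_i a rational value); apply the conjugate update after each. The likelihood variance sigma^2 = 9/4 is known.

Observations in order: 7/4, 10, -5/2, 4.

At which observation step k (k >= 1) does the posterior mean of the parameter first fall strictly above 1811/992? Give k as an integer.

k = 2

obs 1: x=7/4 → posterior Normal(1/16, 99/80)
obs 2: x=10 → posterior Normal(445/124, 99/124)
obs 3: x=-5/2 → posterior Normal(335/168, 33/56)
obs 4: x=4 → posterior Normal(511/212, 99/212)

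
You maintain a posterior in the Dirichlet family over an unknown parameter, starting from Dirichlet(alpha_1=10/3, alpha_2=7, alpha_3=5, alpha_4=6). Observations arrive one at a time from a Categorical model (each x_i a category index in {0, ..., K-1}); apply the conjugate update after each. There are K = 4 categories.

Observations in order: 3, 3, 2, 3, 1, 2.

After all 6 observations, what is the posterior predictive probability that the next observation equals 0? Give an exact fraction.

5/41

obs 1: x=3 → posterior Dirichlet(10/3, 7, 5, 7)
obs 2: x=3 → posterior Dirichlet(10/3, 7, 5, 8)
obs 3: x=2 → posterior Dirichlet(10/3, 7, 6, 8)
obs 4: x=3 → posterior Dirichlet(10/3, 7, 6, 9)
obs 5: x=1 → posterior Dirichlet(10/3, 8, 6, 9)
obs 6: x=2 → posterior Dirichlet(10/3, 8, 7, 9)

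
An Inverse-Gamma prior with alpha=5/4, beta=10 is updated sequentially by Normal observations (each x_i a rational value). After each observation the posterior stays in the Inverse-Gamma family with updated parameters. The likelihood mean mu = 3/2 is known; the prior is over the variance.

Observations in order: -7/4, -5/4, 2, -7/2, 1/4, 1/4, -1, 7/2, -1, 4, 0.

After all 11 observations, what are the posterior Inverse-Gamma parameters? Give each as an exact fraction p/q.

alpha=27/4, beta=183/4

obs 1: x=-7/4 → posterior Inverse-Gamma(7/4, 489/32)
obs 2: x=-5/4 → posterior Inverse-Gamma(9/4, 305/16)
obs 3: x=2 → posterior Inverse-Gamma(11/4, 307/16)
obs 4: x=-7/2 → posterior Inverse-Gamma(13/4, 507/16)
obs 5: x=1/4 → posterior Inverse-Gamma(15/4, 1039/32)
obs 6: x=1/4 → posterior Inverse-Gamma(17/4, 133/4)
obs 7: x=-1 → posterior Inverse-Gamma(19/4, 291/8)
obs 8: x=7/2 → posterior Inverse-Gamma(21/4, 307/8)
obs 9: x=-1 → posterior Inverse-Gamma(23/4, 83/2)
obs 10: x=4 → posterior Inverse-Gamma(25/4, 357/8)
obs 11: x=0 → posterior Inverse-Gamma(27/4, 183/4)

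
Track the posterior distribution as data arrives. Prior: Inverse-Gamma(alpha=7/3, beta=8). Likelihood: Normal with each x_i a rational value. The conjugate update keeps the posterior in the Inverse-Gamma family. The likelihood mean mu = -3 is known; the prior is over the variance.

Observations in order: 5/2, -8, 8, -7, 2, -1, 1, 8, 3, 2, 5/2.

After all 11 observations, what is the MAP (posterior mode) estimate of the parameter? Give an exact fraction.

2793/106

obs 1: x=5/2 → posterior Inverse-Gamma(17/6, 185/8)
obs 2: x=-8 → posterior Inverse-Gamma(10/3, 285/8)
obs 3: x=8 → posterior Inverse-Gamma(23/6, 769/8)
obs 4: x=-7 → posterior Inverse-Gamma(13/3, 833/8)
obs 5: x=2 → posterior Inverse-Gamma(29/6, 933/8)
obs 6: x=-1 → posterior Inverse-Gamma(16/3, 949/8)
obs 7: x=1 → posterior Inverse-Gamma(35/6, 1013/8)
obs 8: x=8 → posterior Inverse-Gamma(19/3, 1497/8)
obs 9: x=3 → posterior Inverse-Gamma(41/6, 1641/8)
obs 10: x=2 → posterior Inverse-Gamma(22/3, 1741/8)
obs 11: x=5/2 → posterior Inverse-Gamma(47/6, 931/4)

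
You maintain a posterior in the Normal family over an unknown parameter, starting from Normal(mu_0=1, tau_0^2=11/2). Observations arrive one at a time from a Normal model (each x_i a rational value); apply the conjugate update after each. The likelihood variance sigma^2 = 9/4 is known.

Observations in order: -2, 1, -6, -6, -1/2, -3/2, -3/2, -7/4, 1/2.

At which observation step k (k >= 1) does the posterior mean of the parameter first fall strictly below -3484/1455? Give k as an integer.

k = 4

obs 1: x=-2 → posterior Normal(-35/31, 99/62)
obs 2: x=1 → posterior Normal(-13/53, 99/106)
obs 3: x=-6 → posterior Normal(-29/15, 33/50)
obs 4: x=-6 → posterior Normal(-277/97, 99/194)
obs 5: x=-1/2 → posterior Normal(-288/119, 99/238)
obs 6: x=-3/2 → posterior Normal(-107/47, 33/94)
obs 7: x=-3/2 → posterior Normal(-354/163, 99/326)
obs 8: x=-7/4 → posterior Normal(-157/74, 99/370)
obs 9: x=1/2 → posterior Normal(-763/414, 11/46)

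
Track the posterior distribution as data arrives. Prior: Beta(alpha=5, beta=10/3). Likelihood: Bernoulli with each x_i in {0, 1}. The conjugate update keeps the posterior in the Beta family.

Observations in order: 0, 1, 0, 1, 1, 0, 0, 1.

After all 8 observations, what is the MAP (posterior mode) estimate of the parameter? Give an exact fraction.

24/43

obs 1: x=0 → posterior Beta(5, 13/3)
obs 2: x=1 → posterior Beta(6, 13/3)
obs 3: x=0 → posterior Beta(6, 16/3)
obs 4: x=1 → posterior Beta(7, 16/3)
obs 5: x=1 → posterior Beta(8, 16/3)
obs 6: x=0 → posterior Beta(8, 19/3)
obs 7: x=0 → posterior Beta(8, 22/3)
obs 8: x=1 → posterior Beta(9, 22/3)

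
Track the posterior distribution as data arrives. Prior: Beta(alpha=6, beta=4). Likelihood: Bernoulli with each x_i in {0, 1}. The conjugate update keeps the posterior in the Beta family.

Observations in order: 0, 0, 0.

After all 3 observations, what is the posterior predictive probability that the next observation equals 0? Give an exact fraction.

7/13

obs 1: x=0 → posterior Beta(6, 5)
obs 2: x=0 → posterior Beta(6, 6)
obs 3: x=0 → posterior Beta(6, 7)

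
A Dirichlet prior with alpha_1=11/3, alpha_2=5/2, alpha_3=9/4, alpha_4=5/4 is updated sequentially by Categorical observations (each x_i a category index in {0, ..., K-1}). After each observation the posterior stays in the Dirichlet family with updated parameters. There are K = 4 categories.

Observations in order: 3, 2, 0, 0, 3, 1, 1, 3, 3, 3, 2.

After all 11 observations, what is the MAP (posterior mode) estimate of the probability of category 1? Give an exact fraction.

21/100

obs 1: x=3 → posterior Dirichlet(11/3, 5/2, 9/4, 9/4)
obs 2: x=2 → posterior Dirichlet(11/3, 5/2, 13/4, 9/4)
obs 3: x=0 → posterior Dirichlet(14/3, 5/2, 13/4, 9/4)
obs 4: x=0 → posterior Dirichlet(17/3, 5/2, 13/4, 9/4)
obs 5: x=3 → posterior Dirichlet(17/3, 5/2, 13/4, 13/4)
obs 6: x=1 → posterior Dirichlet(17/3, 7/2, 13/4, 13/4)
obs 7: x=1 → posterior Dirichlet(17/3, 9/2, 13/4, 13/4)
obs 8: x=3 → posterior Dirichlet(17/3, 9/2, 13/4, 17/4)
obs 9: x=3 → posterior Dirichlet(17/3, 9/2, 13/4, 21/4)
obs 10: x=3 → posterior Dirichlet(17/3, 9/2, 13/4, 25/4)
obs 11: x=2 → posterior Dirichlet(17/3, 9/2, 17/4, 25/4)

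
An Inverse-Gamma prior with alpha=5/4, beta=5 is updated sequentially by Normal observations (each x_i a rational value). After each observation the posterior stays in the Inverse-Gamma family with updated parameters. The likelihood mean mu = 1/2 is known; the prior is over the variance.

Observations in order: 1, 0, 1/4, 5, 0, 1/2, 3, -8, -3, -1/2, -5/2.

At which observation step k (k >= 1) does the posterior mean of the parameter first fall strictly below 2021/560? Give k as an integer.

obs 1: x=1 → posterior Inverse-Gamma(7/4, 41/8)
obs 2: x=0 → posterior Inverse-Gamma(9/4, 21/4)
obs 3: x=1/4 → posterior Inverse-Gamma(11/4, 169/32)
obs 4: x=5 → posterior Inverse-Gamma(13/4, 493/32)
obs 5: x=0 → posterior Inverse-Gamma(15/4, 497/32)
obs 6: x=1/2 → posterior Inverse-Gamma(17/4, 497/32)
obs 7: x=3 → posterior Inverse-Gamma(19/4, 597/32)
obs 8: x=-8 → posterior Inverse-Gamma(21/4, 1753/32)
obs 9: x=-3 → posterior Inverse-Gamma(23/4, 1949/32)
obs 10: x=-1/2 → posterior Inverse-Gamma(25/4, 1965/32)
obs 11: x=-5/2 → posterior Inverse-Gamma(27/4, 2109/32)

k = 3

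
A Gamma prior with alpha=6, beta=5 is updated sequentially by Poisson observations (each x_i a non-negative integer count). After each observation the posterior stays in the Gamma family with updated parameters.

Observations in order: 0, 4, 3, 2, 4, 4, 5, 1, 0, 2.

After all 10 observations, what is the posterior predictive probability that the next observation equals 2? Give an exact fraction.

obs 1: x=0 → posterior Gamma(6, 6)
obs 2: x=4 → posterior Gamma(10, 7)
obs 3: x=3 → posterior Gamma(13, 8)
obs 4: x=2 → posterior Gamma(15, 9)
obs 5: x=4 → posterior Gamma(19, 10)
obs 6: x=4 → posterior Gamma(23, 11)
obs 7: x=5 → posterior Gamma(28, 12)
obs 8: x=1 → posterior Gamma(29, 13)
obs 9: x=0 → posterior Gamma(29, 14)
obs 10: x=2 → posterior Gamma(31, 15)

89164242543291100300848484039306640625/340282366920938463463374607431768211456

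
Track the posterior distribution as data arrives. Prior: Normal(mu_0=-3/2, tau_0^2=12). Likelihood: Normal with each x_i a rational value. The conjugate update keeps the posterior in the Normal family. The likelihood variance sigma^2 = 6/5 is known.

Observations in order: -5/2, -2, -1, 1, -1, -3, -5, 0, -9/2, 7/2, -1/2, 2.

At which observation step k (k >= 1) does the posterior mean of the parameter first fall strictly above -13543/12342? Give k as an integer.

k = 12

obs 1: x=-5/2 → posterior Normal(-53/22, 12/11)
obs 2: x=-2 → posterior Normal(-31/14, 4/7)
obs 3: x=-1 → posterior Normal(-113/62, 12/31)
obs 4: x=1 → posterior Normal(-93/82, 12/41)
obs 5: x=-1 → posterior Normal(-113/102, 4/17)
obs 6: x=-3 → posterior Normal(-173/122, 12/61)
obs 7: x=-5 → posterior Normal(-273/142, 12/71)
obs 8: x=0 → posterior Normal(-91/54, 4/27)
obs 9: x=-9/2 → posterior Normal(-363/182, 12/91)
obs 10: x=7/2 → posterior Normal(-293/202, 12/101)
obs 11: x=-1/2 → posterior Normal(-101/74, 4/37)
obs 12: x=2 → posterior Normal(-263/242, 12/121)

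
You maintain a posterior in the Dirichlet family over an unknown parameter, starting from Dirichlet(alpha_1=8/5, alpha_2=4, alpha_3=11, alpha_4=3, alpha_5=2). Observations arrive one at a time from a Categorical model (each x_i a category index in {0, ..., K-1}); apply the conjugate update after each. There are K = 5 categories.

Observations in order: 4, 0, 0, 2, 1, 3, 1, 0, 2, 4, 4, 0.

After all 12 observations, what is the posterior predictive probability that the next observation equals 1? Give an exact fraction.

5/28

obs 1: x=4 → posterior Dirichlet(8/5, 4, 11, 3, 3)
obs 2: x=0 → posterior Dirichlet(13/5, 4, 11, 3, 3)
obs 3: x=0 → posterior Dirichlet(18/5, 4, 11, 3, 3)
obs 4: x=2 → posterior Dirichlet(18/5, 4, 12, 3, 3)
obs 5: x=1 → posterior Dirichlet(18/5, 5, 12, 3, 3)
obs 6: x=3 → posterior Dirichlet(18/5, 5, 12, 4, 3)
obs 7: x=1 → posterior Dirichlet(18/5, 6, 12, 4, 3)
obs 8: x=0 → posterior Dirichlet(23/5, 6, 12, 4, 3)
obs 9: x=2 → posterior Dirichlet(23/5, 6, 13, 4, 3)
obs 10: x=4 → posterior Dirichlet(23/5, 6, 13, 4, 4)
obs 11: x=4 → posterior Dirichlet(23/5, 6, 13, 4, 5)
obs 12: x=0 → posterior Dirichlet(28/5, 6, 13, 4, 5)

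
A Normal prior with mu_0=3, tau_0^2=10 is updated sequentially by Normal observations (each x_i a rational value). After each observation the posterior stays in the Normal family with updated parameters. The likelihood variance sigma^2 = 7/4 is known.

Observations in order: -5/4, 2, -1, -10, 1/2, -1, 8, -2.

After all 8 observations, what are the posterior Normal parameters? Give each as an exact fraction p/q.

obs 1: x=-5/4 → posterior Normal(-29/47, 70/47)
obs 2: x=2 → posterior Normal(17/29, 70/87)
obs 3: x=-1 → posterior Normal(11/127, 70/127)
obs 4: x=-10 → posterior Normal(-389/167, 70/167)
obs 5: x=1/2 → posterior Normal(-41/23, 70/207)
obs 6: x=-1 → posterior Normal(-409/247, 70/247)
obs 7: x=8 → posterior Normal(-89/287, 10/41)
obs 8: x=-2 → posterior Normal(-169/327, 70/327)

mu_0=-169/327, tau_0^2=70/327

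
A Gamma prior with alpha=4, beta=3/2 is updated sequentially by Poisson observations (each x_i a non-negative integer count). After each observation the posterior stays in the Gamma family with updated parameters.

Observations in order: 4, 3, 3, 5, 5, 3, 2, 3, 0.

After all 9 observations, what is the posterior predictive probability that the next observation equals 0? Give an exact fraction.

2046526777500669368329342638102622164679041/37608910510519071039902074217516707306379521

obs 1: x=4 → posterior Gamma(8, 5/2)
obs 2: x=3 → posterior Gamma(11, 7/2)
obs 3: x=3 → posterior Gamma(14, 9/2)
obs 4: x=5 → posterior Gamma(19, 11/2)
obs 5: x=5 → posterior Gamma(24, 13/2)
obs 6: x=3 → posterior Gamma(27, 15/2)
obs 7: x=2 → posterior Gamma(29, 17/2)
obs 8: x=3 → posterior Gamma(32, 19/2)
obs 9: x=0 → posterior Gamma(32, 21/2)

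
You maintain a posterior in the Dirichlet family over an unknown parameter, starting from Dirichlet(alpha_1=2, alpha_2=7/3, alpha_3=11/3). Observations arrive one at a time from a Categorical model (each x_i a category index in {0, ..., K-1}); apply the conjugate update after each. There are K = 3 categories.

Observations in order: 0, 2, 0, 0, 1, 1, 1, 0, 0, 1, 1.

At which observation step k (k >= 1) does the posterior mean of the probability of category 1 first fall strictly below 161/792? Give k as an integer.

k = 4

obs 1: x=0 → posterior Dirichlet(3, 7/3, 11/3)
obs 2: x=2 → posterior Dirichlet(3, 7/3, 14/3)
obs 3: x=0 → posterior Dirichlet(4, 7/3, 14/3)
obs 4: x=0 → posterior Dirichlet(5, 7/3, 14/3)
obs 5: x=1 → posterior Dirichlet(5, 10/3, 14/3)
obs 6: x=1 → posterior Dirichlet(5, 13/3, 14/3)
obs 7: x=1 → posterior Dirichlet(5, 16/3, 14/3)
obs 8: x=0 → posterior Dirichlet(6, 16/3, 14/3)
obs 9: x=0 → posterior Dirichlet(7, 16/3, 14/3)
obs 10: x=1 → posterior Dirichlet(7, 19/3, 14/3)
obs 11: x=1 → posterior Dirichlet(7, 22/3, 14/3)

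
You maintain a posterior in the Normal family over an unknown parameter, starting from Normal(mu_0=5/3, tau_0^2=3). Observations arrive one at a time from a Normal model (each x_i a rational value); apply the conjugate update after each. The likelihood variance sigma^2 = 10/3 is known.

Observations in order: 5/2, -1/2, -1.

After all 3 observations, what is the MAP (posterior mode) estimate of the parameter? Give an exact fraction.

obs 1: x=5/2 → posterior Normal(235/114, 30/19)
obs 2: x=-1/2 → posterior Normal(26/21, 15/14)
obs 3: x=-1 → posterior Normal(77/111, 30/37)

77/111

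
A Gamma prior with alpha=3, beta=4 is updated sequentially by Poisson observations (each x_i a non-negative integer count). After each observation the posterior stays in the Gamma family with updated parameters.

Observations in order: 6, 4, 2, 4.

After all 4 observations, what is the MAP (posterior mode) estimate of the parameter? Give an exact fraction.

obs 1: x=6 → posterior Gamma(9, 5)
obs 2: x=4 → posterior Gamma(13, 6)
obs 3: x=2 → posterior Gamma(15, 7)
obs 4: x=4 → posterior Gamma(19, 8)

9/4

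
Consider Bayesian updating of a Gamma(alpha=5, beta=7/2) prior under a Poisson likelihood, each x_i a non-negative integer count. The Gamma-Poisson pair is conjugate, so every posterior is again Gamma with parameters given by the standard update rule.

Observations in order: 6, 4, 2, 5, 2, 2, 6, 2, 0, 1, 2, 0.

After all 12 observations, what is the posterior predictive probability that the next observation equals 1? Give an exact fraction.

obs 1: x=6 → posterior Gamma(11, 9/2)
obs 2: x=4 → posterior Gamma(15, 11/2)
obs 3: x=2 → posterior Gamma(17, 13/2)
obs 4: x=5 → posterior Gamma(22, 15/2)
obs 5: x=2 → posterior Gamma(24, 17/2)
obs 6: x=2 → posterior Gamma(26, 19/2)
obs 7: x=6 → posterior Gamma(32, 21/2)
obs 8: x=2 → posterior Gamma(34, 23/2)
obs 9: x=0 → posterior Gamma(34, 25/2)
obs 10: x=1 → posterior Gamma(35, 27/2)
obs 11: x=2 → posterior Gamma(37, 29/2)
obs 12: x=0 → posterior Gamma(37, 31/2)

1121022660575866685806889690720967754186221591805315597814/5052772159080282314587314300592860921494427631109444796609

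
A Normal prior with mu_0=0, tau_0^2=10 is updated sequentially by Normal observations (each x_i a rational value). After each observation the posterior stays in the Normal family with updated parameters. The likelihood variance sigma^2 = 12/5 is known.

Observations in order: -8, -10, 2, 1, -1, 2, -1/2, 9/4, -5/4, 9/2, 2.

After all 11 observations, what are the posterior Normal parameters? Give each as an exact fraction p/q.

mu_0=-175/281, tau_0^2=60/281

obs 1: x=-8 → posterior Normal(-200/31, 60/31)
obs 2: x=-10 → posterior Normal(-225/28, 15/14)
obs 3: x=2 → posterior Normal(-400/81, 20/27)
obs 4: x=1 → posterior Normal(-375/106, 30/53)
obs 5: x=-1 → posterior Normal(-400/131, 60/131)
obs 6: x=2 → posterior Normal(-175/78, 5/13)
obs 7: x=-1/2 → posterior Normal(-725/362, 60/181)
obs 8: x=9/4 → posterior Normal(-1225/824, 30/103)
obs 9: x=-5/4 → posterior Normal(-225/154, 20/77)
obs 10: x=9/2 → posterior Normal(-225/256, 15/64)
obs 11: x=2 → posterior Normal(-175/281, 60/281)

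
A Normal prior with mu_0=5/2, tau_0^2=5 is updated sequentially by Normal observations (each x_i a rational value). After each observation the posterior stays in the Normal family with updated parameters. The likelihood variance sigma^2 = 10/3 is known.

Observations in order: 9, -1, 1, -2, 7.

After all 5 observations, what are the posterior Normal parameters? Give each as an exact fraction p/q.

mu_0=47/17, tau_0^2=10/17

obs 1: x=9 → posterior Normal(32/5, 2)
obs 2: x=-1 → posterior Normal(29/8, 5/4)
obs 3: x=1 → posterior Normal(32/11, 10/11)
obs 4: x=-2 → posterior Normal(13/7, 5/7)
obs 5: x=7 → posterior Normal(47/17, 10/17)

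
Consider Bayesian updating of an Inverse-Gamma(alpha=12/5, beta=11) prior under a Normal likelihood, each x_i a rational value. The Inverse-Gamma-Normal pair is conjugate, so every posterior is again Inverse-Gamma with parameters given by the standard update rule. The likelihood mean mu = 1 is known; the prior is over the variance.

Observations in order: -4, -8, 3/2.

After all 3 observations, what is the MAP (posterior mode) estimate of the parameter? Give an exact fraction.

2565/196

obs 1: x=-4 → posterior Inverse-Gamma(29/10, 47/2)
obs 2: x=-8 → posterior Inverse-Gamma(17/5, 64)
obs 3: x=3/2 → posterior Inverse-Gamma(39/10, 513/8)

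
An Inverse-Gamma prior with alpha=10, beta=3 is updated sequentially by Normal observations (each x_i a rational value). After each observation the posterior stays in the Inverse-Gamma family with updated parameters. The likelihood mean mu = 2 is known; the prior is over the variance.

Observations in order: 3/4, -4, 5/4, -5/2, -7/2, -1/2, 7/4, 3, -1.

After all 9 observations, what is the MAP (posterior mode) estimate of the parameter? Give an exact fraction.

1775/496

obs 1: x=3/4 → posterior Inverse-Gamma(21/2, 121/32)
obs 2: x=-4 → posterior Inverse-Gamma(11, 697/32)
obs 3: x=5/4 → posterior Inverse-Gamma(23/2, 353/16)
obs 4: x=-5/2 → posterior Inverse-Gamma(12, 515/16)
obs 5: x=-7/2 → posterior Inverse-Gamma(25/2, 757/16)
obs 6: x=-1/2 → posterior Inverse-Gamma(13, 807/16)
obs 7: x=7/4 → posterior Inverse-Gamma(27/2, 1615/32)
obs 8: x=3 → posterior Inverse-Gamma(14, 1631/32)
obs 9: x=-1 → posterior Inverse-Gamma(29/2, 1775/32)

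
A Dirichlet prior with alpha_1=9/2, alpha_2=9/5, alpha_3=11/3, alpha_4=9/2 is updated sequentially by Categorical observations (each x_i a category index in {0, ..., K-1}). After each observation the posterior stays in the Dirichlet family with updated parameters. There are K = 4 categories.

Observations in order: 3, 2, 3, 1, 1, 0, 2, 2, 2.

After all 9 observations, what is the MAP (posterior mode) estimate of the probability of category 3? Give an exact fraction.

165/584

obs 1: x=3 → posterior Dirichlet(9/2, 9/5, 11/3, 11/2)
obs 2: x=2 → posterior Dirichlet(9/2, 9/5, 14/3, 11/2)
obs 3: x=3 → posterior Dirichlet(9/2, 9/5, 14/3, 13/2)
obs 4: x=1 → posterior Dirichlet(9/2, 14/5, 14/3, 13/2)
obs 5: x=1 → posterior Dirichlet(9/2, 19/5, 14/3, 13/2)
obs 6: x=0 → posterior Dirichlet(11/2, 19/5, 14/3, 13/2)
obs 7: x=2 → posterior Dirichlet(11/2, 19/5, 17/3, 13/2)
obs 8: x=2 → posterior Dirichlet(11/2, 19/5, 20/3, 13/2)
obs 9: x=2 → posterior Dirichlet(11/2, 19/5, 23/3, 13/2)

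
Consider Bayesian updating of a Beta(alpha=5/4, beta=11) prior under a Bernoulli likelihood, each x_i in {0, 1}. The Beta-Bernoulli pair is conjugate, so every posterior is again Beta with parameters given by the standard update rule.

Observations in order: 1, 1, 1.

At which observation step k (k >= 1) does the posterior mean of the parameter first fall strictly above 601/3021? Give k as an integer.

k = 2

obs 1: x=1 → posterior Beta(9/4, 11)
obs 2: x=1 → posterior Beta(13/4, 11)
obs 3: x=1 → posterior Beta(17/4, 11)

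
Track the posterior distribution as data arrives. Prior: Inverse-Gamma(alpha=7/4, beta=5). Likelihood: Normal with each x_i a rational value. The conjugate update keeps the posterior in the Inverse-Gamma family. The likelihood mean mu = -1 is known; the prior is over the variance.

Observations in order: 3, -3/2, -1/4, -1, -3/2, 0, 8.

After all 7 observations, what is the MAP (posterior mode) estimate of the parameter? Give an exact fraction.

obs 1: x=3 → posterior Inverse-Gamma(9/4, 13)
obs 2: x=-3/2 → posterior Inverse-Gamma(11/4, 105/8)
obs 3: x=-1/4 → posterior Inverse-Gamma(13/4, 429/32)
obs 4: x=-1 → posterior Inverse-Gamma(15/4, 429/32)
obs 5: x=-3/2 → posterior Inverse-Gamma(17/4, 433/32)
obs 6: x=0 → posterior Inverse-Gamma(19/4, 449/32)
obs 7: x=8 → posterior Inverse-Gamma(21/4, 1745/32)

349/40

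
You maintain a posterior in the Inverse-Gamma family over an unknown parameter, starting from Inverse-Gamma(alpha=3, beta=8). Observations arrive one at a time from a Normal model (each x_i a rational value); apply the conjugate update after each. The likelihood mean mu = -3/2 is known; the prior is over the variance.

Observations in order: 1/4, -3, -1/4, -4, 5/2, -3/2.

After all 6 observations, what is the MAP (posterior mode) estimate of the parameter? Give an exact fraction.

361/112

obs 1: x=1/4 → posterior Inverse-Gamma(7/2, 305/32)
obs 2: x=-3 → posterior Inverse-Gamma(4, 341/32)
obs 3: x=-1/4 → posterior Inverse-Gamma(9/2, 183/16)
obs 4: x=-4 → posterior Inverse-Gamma(5, 233/16)
obs 5: x=5/2 → posterior Inverse-Gamma(11/2, 361/16)
obs 6: x=-3/2 → posterior Inverse-Gamma(6, 361/16)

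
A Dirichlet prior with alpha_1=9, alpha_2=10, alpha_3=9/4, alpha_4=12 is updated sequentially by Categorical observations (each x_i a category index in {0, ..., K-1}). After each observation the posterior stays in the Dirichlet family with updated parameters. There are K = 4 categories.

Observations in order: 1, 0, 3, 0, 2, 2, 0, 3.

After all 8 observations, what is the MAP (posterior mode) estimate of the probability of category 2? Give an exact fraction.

13/149

obs 1: x=1 → posterior Dirichlet(9, 11, 9/4, 12)
obs 2: x=0 → posterior Dirichlet(10, 11, 9/4, 12)
obs 3: x=3 → posterior Dirichlet(10, 11, 9/4, 13)
obs 4: x=0 → posterior Dirichlet(11, 11, 9/4, 13)
obs 5: x=2 → posterior Dirichlet(11, 11, 13/4, 13)
obs 6: x=2 → posterior Dirichlet(11, 11, 17/4, 13)
obs 7: x=0 → posterior Dirichlet(12, 11, 17/4, 13)
obs 8: x=3 → posterior Dirichlet(12, 11, 17/4, 14)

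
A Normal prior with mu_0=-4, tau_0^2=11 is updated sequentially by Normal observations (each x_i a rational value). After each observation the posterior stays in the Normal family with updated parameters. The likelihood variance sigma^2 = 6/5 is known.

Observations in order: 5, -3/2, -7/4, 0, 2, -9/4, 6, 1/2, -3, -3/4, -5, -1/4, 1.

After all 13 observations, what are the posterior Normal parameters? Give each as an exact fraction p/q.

mu_0=-24/721, tau_0^2=66/721

obs 1: x=5 → posterior Normal(251/61, 66/61)
obs 2: x=-3/2 → posterior Normal(337/232, 33/58)
obs 3: x=-7/4 → posterior Normal(289/684, 22/57)
obs 4: x=0 → posterior Normal(289/904, 33/113)
obs 5: x=2 → posterior Normal(729/1124, 66/281)
obs 6: x=-9/4 → posterior Normal(39/224, 11/56)
obs 7: x=6 → posterior Normal(777/782, 66/391)
obs 8: x=1/2 → posterior Normal(208/223, 33/223)
obs 9: x=-3 → posterior Normal(251/501, 22/167)
obs 10: x=-3/4 → posterior Normal(839/2224, 33/278)
obs 11: x=-5 → posterior Normal(-261/2444, 66/611)
obs 12: x=-1/4 → posterior Normal(-79/666, 11/111)
obs 13: x=1 → posterior Normal(-24/721, 66/721)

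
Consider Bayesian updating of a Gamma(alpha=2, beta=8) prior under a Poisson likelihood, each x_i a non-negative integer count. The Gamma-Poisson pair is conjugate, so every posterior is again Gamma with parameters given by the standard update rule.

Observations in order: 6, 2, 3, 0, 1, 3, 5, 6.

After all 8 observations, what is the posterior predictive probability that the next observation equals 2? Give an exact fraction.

2108072524565140017183381509663358976/8193465725814765556554001028792218849

obs 1: x=6 → posterior Gamma(8, 9)
obs 2: x=2 → posterior Gamma(10, 10)
obs 3: x=3 → posterior Gamma(13, 11)
obs 4: x=0 → posterior Gamma(13, 12)
obs 5: x=1 → posterior Gamma(14, 13)
obs 6: x=3 → posterior Gamma(17, 14)
obs 7: x=5 → posterior Gamma(22, 15)
obs 8: x=6 → posterior Gamma(28, 16)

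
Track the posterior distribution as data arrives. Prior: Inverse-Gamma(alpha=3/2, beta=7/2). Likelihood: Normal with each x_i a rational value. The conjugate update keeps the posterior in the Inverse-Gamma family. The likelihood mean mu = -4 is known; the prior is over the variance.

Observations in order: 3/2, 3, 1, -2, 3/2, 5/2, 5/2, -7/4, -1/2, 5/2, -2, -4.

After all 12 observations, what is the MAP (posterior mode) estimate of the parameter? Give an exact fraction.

4697/272

obs 1: x=3/2 → posterior Inverse-Gamma(2, 149/8)
obs 2: x=3 → posterior Inverse-Gamma(5/2, 345/8)
obs 3: x=1 → posterior Inverse-Gamma(3, 445/8)
obs 4: x=-2 → posterior Inverse-Gamma(7/2, 461/8)
obs 5: x=3/2 → posterior Inverse-Gamma(4, 291/4)
obs 6: x=5/2 → posterior Inverse-Gamma(9/2, 751/8)
obs 7: x=5/2 → posterior Inverse-Gamma(5, 115)
obs 8: x=-7/4 → posterior Inverse-Gamma(11/2, 3761/32)
obs 9: x=-1/2 → posterior Inverse-Gamma(6, 3957/32)
obs 10: x=5/2 → posterior Inverse-Gamma(13/2, 4633/32)
obs 11: x=-2 → posterior Inverse-Gamma(7, 4697/32)
obs 12: x=-4 → posterior Inverse-Gamma(15/2, 4697/32)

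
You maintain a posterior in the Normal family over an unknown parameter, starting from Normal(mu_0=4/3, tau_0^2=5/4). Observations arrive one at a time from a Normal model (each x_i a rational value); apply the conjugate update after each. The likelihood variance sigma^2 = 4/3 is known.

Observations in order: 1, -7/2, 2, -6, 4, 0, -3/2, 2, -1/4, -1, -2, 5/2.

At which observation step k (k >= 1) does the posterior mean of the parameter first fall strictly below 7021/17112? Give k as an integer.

obs 1: x=1 → posterior Normal(109/93, 20/31)
obs 2: x=-7/2 → posterior Normal(-97/276, 10/23)
obs 3: x=2 → posterior Normal(83/366, 20/61)
obs 4: x=-6 → posterior Normal(-457/456, 5/19)
obs 5: x=4 → posterior Normal(-97/546, 20/91)
obs 6: x=0 → posterior Normal(-97/636, 10/53)
obs 7: x=-3/2 → posterior Normal(-116/363, 20/121)
obs 8: x=2 → posterior Normal(-13/204, 5/34)
obs 9: x=-1/4 → posterior Normal(-149/1812, 20/151)
obs 10: x=-1 → posterior Normal(-329/1992, 10/83)
obs 11: x=-2 → posterior Normal(-689/2172, 20/181)
obs 12: x=5/2 → posterior Normal(-239/2352, 5/49)

k = 2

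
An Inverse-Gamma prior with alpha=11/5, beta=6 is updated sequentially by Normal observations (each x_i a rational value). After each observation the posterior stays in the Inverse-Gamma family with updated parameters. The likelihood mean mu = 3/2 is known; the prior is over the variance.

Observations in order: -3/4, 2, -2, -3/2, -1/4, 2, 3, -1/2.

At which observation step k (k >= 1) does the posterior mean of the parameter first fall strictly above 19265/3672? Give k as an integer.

obs 1: x=-3/4 → posterior Inverse-Gamma(27/10, 273/32)
obs 2: x=2 → posterior Inverse-Gamma(16/5, 277/32)
obs 3: x=-2 → posterior Inverse-Gamma(37/10, 473/32)
obs 4: x=-3/2 → posterior Inverse-Gamma(21/5, 617/32)
obs 5: x=-1/4 → posterior Inverse-Gamma(47/10, 333/16)
obs 6: x=2 → posterior Inverse-Gamma(26/5, 335/16)
obs 7: x=3 → posterior Inverse-Gamma(57/10, 353/16)
obs 8: x=-1/2 → posterior Inverse-Gamma(31/5, 385/16)

k = 3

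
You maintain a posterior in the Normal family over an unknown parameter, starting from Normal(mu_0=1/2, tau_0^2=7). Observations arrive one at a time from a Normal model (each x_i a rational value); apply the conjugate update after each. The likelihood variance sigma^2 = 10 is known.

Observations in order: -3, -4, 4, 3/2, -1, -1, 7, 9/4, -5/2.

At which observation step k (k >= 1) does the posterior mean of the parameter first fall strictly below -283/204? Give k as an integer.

k = 2

obs 1: x=-3 → posterior Normal(-16/17, 70/17)
obs 2: x=-4 → posterior Normal(-11/6, 35/12)
obs 3: x=4 → posterior Normal(-16/31, 70/31)
obs 4: x=3/2 → posterior Normal(-11/76, 35/19)
obs 5: x=-1 → posterior Normal(-5/18, 14/9)
obs 6: x=-1 → posterior Normal(-3/8, 35/26)
obs 7: x=7 → posterior Normal(1/2, 70/59)
obs 8: x=9/4 → posterior Normal(181/264, 35/33)
obs 9: x=-5/2 → posterior Normal(111/292, 70/73)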